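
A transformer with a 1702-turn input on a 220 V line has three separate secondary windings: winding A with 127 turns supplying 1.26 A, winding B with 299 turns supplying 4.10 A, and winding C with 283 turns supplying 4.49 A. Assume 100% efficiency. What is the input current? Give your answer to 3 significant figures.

V_A = 220 × 127/1702 = 16.416 V; V_B = 220 × 299/1702 = 38.649 V; V_C = 220 × 283/1702 = 36.580 V.
P_out = V_A I_A + V_B I_B + V_C I_C = 16.416×1.26 + 38.649×4.10 + 36.580×4.49 = 20.684 + 158.46 + 164.25 = 343.39 W.
Ideal ⇒ P_in = P_out, so I_in = P_out/V_in = 343.39/220 = 1.56 A.

I_in ≈ 1.56 A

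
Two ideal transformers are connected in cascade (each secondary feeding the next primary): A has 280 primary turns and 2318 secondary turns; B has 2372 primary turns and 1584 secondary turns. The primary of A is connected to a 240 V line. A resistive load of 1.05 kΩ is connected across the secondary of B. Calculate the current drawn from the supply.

Secondary of A: V = 240.00 × 2318/280 = 1986.9 V.
Secondary of B: V = 1986.9 × 1584/2372 = 1326.8 V.
I_load = 1326.8/1050 = 1.2636 A, so P_out = 1326.8 × 1.2636 = 1676.6 W.
All ideal ⇒ P_in = P_out, so I_supply = 1676.6/240 = 6.99 A.

I_supply ≈ 6.99 A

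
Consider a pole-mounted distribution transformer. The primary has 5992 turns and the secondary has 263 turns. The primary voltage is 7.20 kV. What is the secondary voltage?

V_s ≈ 316 V

V_s/V_p = N_s/N_p, so V_s = 7200 × 263/5992 = 316 V.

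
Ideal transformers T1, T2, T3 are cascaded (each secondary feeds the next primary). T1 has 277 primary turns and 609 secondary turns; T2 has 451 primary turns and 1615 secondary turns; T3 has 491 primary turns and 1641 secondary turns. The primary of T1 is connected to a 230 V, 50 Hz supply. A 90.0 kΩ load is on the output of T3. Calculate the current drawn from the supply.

I_supply ≈ 1.77 A

After T1: V = 230.00 × 609/277 = 505.67 V.
After T2: V = 505.67 × 1615/451 = 1810.8 V.
After T3: V = 1810.8 × 1641/491 = 6051.9 V.
I_load = 6051.9/90000 = 0.067243 A, so P_out = 6051.9 × 0.067243 = 406.94 W.
All ideal ⇒ P_in = P_out, so I_supply = 406.94/230 = 1.77 A.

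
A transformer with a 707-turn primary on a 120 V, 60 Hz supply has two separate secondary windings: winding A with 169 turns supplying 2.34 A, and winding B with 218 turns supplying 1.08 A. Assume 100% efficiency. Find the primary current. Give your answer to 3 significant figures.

V_A = 120 × 169/707 = 28.685 V; V_B = 120 × 218/707 = 37.001 V.
P_out = V_A I_A + V_B I_B = 28.685×2.34 + 37.001×1.08 = 67.122 + 39.962 = 107.08 W.
Ideal ⇒ P_in = P_out, so I_p = P_out/V_p = 107.08/120 = 0.892 A.

I_p ≈ 0.892 A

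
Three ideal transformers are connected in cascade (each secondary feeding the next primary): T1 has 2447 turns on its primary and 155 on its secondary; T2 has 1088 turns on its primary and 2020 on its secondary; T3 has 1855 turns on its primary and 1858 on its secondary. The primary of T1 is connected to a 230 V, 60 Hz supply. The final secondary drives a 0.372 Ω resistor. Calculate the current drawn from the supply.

After T1: V = 230.00 × 155/2447 = 14.569 V.
After T2: V = 14.569 × 2020/1088 = 27.049 V.
After T3: V = 27.049 × 1858/1855 = 27.093 V.
I_load = 27.093/0.372 = 72.829 A, so P_out = 27.093 × 72.829 = 1973.1 W.
All ideal ⇒ P_in = P_out, so I_supply = 1973.1/230 = 8.58 A.

I_supply ≈ 8.58 A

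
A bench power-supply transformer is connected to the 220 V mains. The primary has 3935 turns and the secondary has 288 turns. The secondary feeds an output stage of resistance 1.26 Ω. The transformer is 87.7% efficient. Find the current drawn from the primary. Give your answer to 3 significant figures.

I_p ≈ 1.07 A

V_s = 220 × 288/3935 = 16.102 V.
I_s = V_s/R = 16.102/1.26 = 12.779 A.
P_out = V_s I_s = 16.102 × 12.779 = 205.76 W.
P_in = P_out/η = 205.76/0.877 = 234.62 W.
I_p = P_in/V_p = 234.62/220 = 1.07 A.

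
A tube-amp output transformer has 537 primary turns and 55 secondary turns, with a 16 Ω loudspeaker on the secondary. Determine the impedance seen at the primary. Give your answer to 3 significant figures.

Z_p ≈ 1530 Ω

Z_p = (N_p/N_s)² × Z_s = (537/55)² × 16 = 1530 Ω.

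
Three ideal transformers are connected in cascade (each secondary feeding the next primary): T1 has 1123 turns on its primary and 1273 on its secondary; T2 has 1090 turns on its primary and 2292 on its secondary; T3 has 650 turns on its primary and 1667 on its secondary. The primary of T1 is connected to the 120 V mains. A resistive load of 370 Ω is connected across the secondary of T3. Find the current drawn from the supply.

Secondary of T1: V = 120.00 × 1273/1123 = 136.03 V.
Secondary of T2: V = 136.03 × 2292/1090 = 286.03 V.
Secondary of T3: V = 286.03 × 1667/650 = 733.57 V.
I_load = 733.57/370 = 1.9826 A, so P_out = 733.57 × 1.9826 = 1454.4 W.
All ideal ⇒ P_in = P_out, so I_supply = 1454.4/120 = 12.1 A.

I_supply ≈ 12.1 A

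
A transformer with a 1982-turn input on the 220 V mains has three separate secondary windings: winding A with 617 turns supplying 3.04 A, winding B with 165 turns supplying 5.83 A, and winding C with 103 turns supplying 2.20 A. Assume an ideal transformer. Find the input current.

I_in ≈ 1.55 A

V_A = 220 × 617/1982 = 68.486 V; V_B = 220 × 165/1982 = 18.315 V; V_C = 220 × 103/1982 = 11.433 V.
P_out = V_A I_A + V_B I_B + V_C I_C = 68.486×3.04 + 18.315×5.83 + 11.433×2.20 = 208.20 + 106.78 + 25.152 = 340.13 W.
Ideal ⇒ P_in = P_out, so I_in = P_out/V_in = 340.13/220 = 1.55 A.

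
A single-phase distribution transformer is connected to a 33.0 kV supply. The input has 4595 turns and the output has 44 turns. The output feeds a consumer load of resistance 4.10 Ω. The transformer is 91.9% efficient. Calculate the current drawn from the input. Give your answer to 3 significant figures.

I_in ≈ 0.803 A

V_out = 33000 × 44/4595 = 316.00 V.
I_out = V_out/R = 316.00/4.10 = 77.072 A.
P_out = V_out I_out = 316.00 × 77.072 = 24354 W.
P_in = P_out/η = 24354/0.919 = 26501 W.
I_in = P_in/V_in = 26501/33000 = 0.803 A.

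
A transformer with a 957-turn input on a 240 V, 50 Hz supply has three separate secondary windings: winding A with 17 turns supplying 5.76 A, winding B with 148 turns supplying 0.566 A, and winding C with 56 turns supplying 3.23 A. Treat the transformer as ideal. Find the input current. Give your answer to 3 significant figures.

V_A = 240 × 17/957 = 4.2633 V; V_B = 240 × 148/957 = 37.116 V; V_C = 240 × 56/957 = 14.044 V.
P_out = V_A I_A + V_B I_B + V_C I_C = 4.2633×5.76 + 37.116×0.566 + 14.044×3.23 = 24.557 + 21.008 + 45.362 = 90.926 W.
Ideal ⇒ P_in = P_out, so I_in = P_out/V_in = 90.926/240 = 0.379 A.

I_in ≈ 0.379 A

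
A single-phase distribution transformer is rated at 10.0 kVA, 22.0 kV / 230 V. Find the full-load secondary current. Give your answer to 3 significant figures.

I_s ≈ 43.5 A

I_s = S/V_s = 10000/230 = 43.5 A.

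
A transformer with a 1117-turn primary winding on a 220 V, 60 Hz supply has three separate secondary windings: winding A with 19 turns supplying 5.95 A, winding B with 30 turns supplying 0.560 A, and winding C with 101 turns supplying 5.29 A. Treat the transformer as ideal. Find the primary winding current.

V_A = 220 × 19/1117 = 3.7422 V; V_B = 220 × 30/1117 = 5.9087 V; V_C = 220 × 101/1117 = 19.893 V.
P_out = V_A I_A + V_B I_B + V_C I_C = 3.7422×5.95 + 5.9087×0.560 + 19.893×5.29 = 22.266 + 3.3089 + 105.23 = 130.81 W.
Ideal ⇒ P_in = P_out, so I_p = P_out/V_p = 130.81/220 = 0.595 A.

I_p ≈ 0.595 A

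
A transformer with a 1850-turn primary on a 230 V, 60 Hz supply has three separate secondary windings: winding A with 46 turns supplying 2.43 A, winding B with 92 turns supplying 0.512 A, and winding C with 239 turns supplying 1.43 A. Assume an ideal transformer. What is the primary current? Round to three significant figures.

V_A = 230 × 46/1850 = 5.7189 V; V_B = 230 × 92/1850 = 11.438 V; V_C = 230 × 239/1850 = 29.714 V.
P_out = V_A I_A + V_B I_B + V_C I_C = 5.7189×2.43 + 11.438×0.512 + 29.714×1.43 = 13.897 + 5.8562 + 42.490 = 62.243 W.
Ideal ⇒ P_in = P_out, so I_p = P_out/V_p = 62.243/230 = 0.271 A.

I_p ≈ 0.271 A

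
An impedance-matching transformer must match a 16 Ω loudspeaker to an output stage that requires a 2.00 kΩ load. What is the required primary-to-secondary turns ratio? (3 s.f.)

Z_p/Z_s = (N_p/N_s)², so N_p/N_s = √(2000/16) = √125 = 11.2.

N_p/N_s ≈ 11.2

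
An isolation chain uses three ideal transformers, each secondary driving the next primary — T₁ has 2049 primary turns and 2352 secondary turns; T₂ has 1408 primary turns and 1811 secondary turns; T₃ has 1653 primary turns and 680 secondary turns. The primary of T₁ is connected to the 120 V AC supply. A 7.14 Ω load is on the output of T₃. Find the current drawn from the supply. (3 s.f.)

I_supply ≈ 6.20 A

Secondary of T₁: V = 120.00 × 2352/2049 = 137.75 V.
Secondary of T₂: V = 137.75 × 1811/1408 = 177.17 V.
Secondary of T₃: V = 177.17 × 680/1653 = 72.883 V.
I_load = 72.883/7.14 = 10.208 A, so P_out = 72.883 × 10.208 = 743.98 W.
All ideal ⇒ P_in = P_out, so I_supply = 743.98/120 = 6.20 A.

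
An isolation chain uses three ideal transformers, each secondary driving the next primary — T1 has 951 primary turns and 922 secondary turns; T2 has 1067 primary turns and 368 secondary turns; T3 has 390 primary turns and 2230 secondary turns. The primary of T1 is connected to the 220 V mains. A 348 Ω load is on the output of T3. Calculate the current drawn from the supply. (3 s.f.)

Secondary of T1: V = 220.00 × 922/951 = 213.29 V.
Secondary of T2: V = 213.29 × 368/1067 = 73.563 V.
Secondary of T3: V = 73.563 × 2230/390 = 420.63 V.
I_load = 420.63/348 = 1.2087 A, so P_out = 420.63 × 1.2087 = 508.41 W.
All ideal ⇒ P_in = P_out, so I_supply = 508.41/220 = 2.31 A.

I_supply ≈ 2.31 A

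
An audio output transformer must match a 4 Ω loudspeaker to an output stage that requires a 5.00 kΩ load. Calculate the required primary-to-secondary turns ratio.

N_p/N_s ≈ 35.4

Z_p/Z_s = (N_p/N_s)², so N_p/N_s = √(5000/4) = √1250 = 35.4.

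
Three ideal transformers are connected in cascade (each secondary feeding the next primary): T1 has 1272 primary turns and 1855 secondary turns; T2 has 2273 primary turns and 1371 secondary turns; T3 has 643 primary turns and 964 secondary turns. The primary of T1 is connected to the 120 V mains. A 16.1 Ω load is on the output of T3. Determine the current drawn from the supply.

Secondary of T1: V = 120.00 × 1855/1272 = 175.00 V.
Secondary of T2: V = 175.00 × 1371/2273 = 105.55 V.
Secondary of T3: V = 105.55 × 964/643 = 158.25 V.
I_load = 158.25/16.1 = 9.8292 A, so P_out = 158.25 × 9.8292 = 1555.5 W.
All ideal ⇒ P_in = P_out, so I_supply = 1555.5/120 = 13.0 A.

I_supply ≈ 13.0 A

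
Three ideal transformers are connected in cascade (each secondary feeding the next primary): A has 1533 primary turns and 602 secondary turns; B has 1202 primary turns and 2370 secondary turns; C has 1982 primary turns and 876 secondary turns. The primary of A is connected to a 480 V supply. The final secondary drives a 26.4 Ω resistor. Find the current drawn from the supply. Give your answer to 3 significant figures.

I_supply ≈ 2.13 A

After A: V = 480.00 × 602/1533 = 188.49 V.
After B: V = 188.49 × 2370/1202 = 371.65 V.
After C: V = 371.65 × 876/1982 = 164.26 V.
I_load = 164.26/26.4 = 6.2221 A, so P_out = 164.26 × 6.2221 = 1022.1 W.
All ideal ⇒ P_in = P_out, so I_supply = 1022.1/480 = 2.13 A.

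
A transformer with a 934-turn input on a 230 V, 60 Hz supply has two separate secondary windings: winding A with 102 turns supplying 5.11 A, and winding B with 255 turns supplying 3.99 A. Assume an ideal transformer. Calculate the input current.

I_in ≈ 1.65 A

V_A = 230 × 102/934 = 25.118 V; V_B = 230 × 255/934 = 62.794 V.
P_out = V_A I_A + V_B I_B = 25.118×5.11 + 62.794×3.99 = 128.35 + 250.55 = 378.90 W.
Ideal ⇒ P_in = P_out, so I_in = P_out/V_in = 378.90/230 = 1.65 A.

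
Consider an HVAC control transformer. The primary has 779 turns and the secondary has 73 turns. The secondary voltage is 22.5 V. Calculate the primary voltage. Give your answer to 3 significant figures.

V_p/V_s = N_p/N_s, so V_p = 22.5 × 779/73 = 240 V.

V_p ≈ 240 V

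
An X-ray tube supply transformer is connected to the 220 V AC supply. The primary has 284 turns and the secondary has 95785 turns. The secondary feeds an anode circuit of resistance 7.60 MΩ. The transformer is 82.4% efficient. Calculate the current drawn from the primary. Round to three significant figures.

V_s = 220 × 95785/284 = 74200 V.
I_s = V_s/R = 74200/(7.60×10^6) = 0.0097631 A.
P_out = V_s I_s = 74200 × 0.0097631 = 724.42 W.
P_in = P_out/η = 724.42/0.824 = 879.15 W.
I_p = P_in/V_p = 879.15/220 = 4.00 A.

I_p ≈ 4.00 A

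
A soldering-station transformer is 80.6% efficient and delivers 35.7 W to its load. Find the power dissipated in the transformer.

P_loss ≈ 8.59 W

P_in = P_out/η = 35.7/0.806 = 44.2928 W.
P_loss = P_in − P_out = 44.2928 − 35.7 = 8.59 W.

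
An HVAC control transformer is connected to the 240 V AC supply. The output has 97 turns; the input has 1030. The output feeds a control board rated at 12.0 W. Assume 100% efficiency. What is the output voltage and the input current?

V_out = V_in × N_out/N_in = 240 × 97/1030 = 22.602 V.
I_out = P/V_out = 12.0/22.602 = 0.53093 A.
I_in = I_out × N_out/N_in = 0.53093 × 97/1030 = 0.0500 A.

V_out ≈ 22.6 V, I_in ≈ 0.0500 A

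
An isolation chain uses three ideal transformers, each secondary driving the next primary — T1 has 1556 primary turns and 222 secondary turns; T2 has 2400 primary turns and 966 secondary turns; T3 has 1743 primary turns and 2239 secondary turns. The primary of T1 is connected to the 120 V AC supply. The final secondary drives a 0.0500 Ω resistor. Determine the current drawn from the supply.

Secondary of T1: V = 120.00 × 222/1556 = 17.121 V.
Secondary of T2: V = 17.121 × 966/2400 = 6.8911 V.
Secondary of T3: V = 6.8911 × 2239/1743 = 8.8521 V.
I_load = 8.8521/0.0500 = 177.04 A, so P_out = 8.8521 × 177.04 = 1567.2 W.
All ideal ⇒ P_in = P_out, so I_supply = 1567.2/120 = 13.1 A.

I_supply ≈ 13.1 A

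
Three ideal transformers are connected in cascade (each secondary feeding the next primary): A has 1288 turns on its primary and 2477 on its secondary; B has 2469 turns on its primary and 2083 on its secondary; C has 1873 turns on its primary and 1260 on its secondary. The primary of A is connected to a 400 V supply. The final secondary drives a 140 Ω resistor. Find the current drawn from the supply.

After A: V = 400.00 × 2477/1288 = 769.25 V.
After B: V = 769.25 × 2083/2469 = 648.99 V.
After C: V = 648.99 × 1260/1873 = 436.59 V.
I_load = 436.59/140 = 3.1185 A, so P_out = 436.59 × 3.1185 = 1361.5 W.
All ideal ⇒ P_in = P_out, so I_supply = 1361.5/400 = 3.40 A.

I_supply ≈ 3.40 A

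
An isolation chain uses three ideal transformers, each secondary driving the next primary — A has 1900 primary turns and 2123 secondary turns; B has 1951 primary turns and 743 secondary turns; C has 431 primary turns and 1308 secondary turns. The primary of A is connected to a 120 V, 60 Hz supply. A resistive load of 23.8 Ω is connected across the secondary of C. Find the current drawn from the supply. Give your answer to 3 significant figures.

I_supply ≈ 8.41 A

After A: V = 120.00 × 2123/1900 = 134.08 V.
After B: V = 134.08 × 743/1951 = 51.063 V.
After C: V = 51.063 × 1308/431 = 154.97 V.
I_load = 154.97/23.8 = 6.5112 A, so P_out = 154.97 × 6.5112 = 1009.0 W.
All ideal ⇒ P_in = P_out, so I_supply = 1009.0/120 = 8.41 A.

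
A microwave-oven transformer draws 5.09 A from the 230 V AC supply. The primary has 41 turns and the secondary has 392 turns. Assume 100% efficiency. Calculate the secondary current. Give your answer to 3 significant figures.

I_s/I_p = N_p/N_s, so I_s = 5.09 × 41/392 = 0.532 A.

I_s ≈ 0.532 A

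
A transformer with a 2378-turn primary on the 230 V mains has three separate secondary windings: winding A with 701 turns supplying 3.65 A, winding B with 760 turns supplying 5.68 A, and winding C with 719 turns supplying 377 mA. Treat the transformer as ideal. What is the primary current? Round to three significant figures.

I_p ≈ 3.01 A

V_A = 230 × 701/2378 = 67.801 V; V_B = 230 × 760/2378 = 73.507 V; V_C = 230 × 719/2378 = 69.542 V.
P_out = V_A I_A + V_B I_B + V_C I_C = 67.801×3.65 + 73.507×5.68 + 69.542×0.377 = 247.47 + 417.52 + 26.217 = 691.21 W.
Ideal ⇒ P_in = P_out, so I_p = P_out/V_p = 691.21/230 = 3.01 A.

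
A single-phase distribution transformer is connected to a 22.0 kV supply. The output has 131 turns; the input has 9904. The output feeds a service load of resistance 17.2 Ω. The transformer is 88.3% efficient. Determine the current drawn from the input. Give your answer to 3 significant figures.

V_out = 22000 × 131/9904 = 290.99 V.
I_out = V_out/R = 290.99/17.2 = 16.918 A.
P_out = V_out I_out = 290.99 × 16.918 = 4923.1 W.
P_in = P_out/η = 4923.1/0.883 = 5575.4 W.
I_in = P_in/V_in = 5575.4/22000 = 0.253 A.

I_in ≈ 0.253 A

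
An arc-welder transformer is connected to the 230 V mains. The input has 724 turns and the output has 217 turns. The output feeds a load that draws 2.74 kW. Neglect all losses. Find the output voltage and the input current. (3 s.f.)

V_out ≈ 68.9 V, I_in ≈ 11.9 A

V_out = V_in × N_out/N_in = 230 × 217/724 = 68.936 V.
I_out = P/V_out = 2740/68.936 = 39.747 A.
I_in = I_out × N_out/N_in = 39.747 × 217/724 = 11.9 A.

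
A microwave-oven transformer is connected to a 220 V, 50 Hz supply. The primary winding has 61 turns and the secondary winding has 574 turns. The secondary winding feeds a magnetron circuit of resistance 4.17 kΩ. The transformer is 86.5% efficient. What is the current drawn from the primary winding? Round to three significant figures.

V_s = 220 × 574/61 = 2070.2 V.
I_s = V_s/R = 2070.2/4170 = 0.49644 A.
P_out = V_s I_s = 2070.2 × 0.49644 = 1027.7 W.
P_in = P_out/η = 1027.7/0.865 = 1188.1 W.
I_p = P_in/V_p = 1188.1/220 = 5.40 A.

I_p ≈ 5.40 A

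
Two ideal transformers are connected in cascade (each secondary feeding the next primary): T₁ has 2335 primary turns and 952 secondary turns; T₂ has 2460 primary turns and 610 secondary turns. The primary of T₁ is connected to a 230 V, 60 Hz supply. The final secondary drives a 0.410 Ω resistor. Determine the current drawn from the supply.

I_supply ≈ 5.73 A

Secondary of T₁: V = 230.00 × 952/2335 = 93.773 V.
Secondary of T₂: V = 93.773 × 610/2460 = 23.253 V.
I_load = 23.253/0.410 = 56.714 A, so P_out = 23.253 × 56.714 = 1318.7 W.
All ideal ⇒ P_in = P_out, so I_supply = 1318.7/230 = 5.73 A.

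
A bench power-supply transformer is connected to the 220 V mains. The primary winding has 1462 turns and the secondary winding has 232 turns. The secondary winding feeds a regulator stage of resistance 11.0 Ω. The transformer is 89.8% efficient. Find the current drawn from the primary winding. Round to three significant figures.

V_s = 220 × 232/1462 = 34.911 V.
I_s = V_s/R = 34.911/11.0 = 3.1737 A.
P_out = V_s I_s = 34.911 × 3.1737 = 110.80 W.
P_in = P_out/η = 110.80/0.898 = 123.38 W.
I_p = P_in/V_p = 123.38/220 = 0.561 A.

I_p ≈ 0.561 A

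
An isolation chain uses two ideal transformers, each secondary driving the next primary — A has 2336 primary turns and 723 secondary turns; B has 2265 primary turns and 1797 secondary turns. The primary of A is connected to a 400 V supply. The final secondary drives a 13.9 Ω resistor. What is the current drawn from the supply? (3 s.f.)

After A: V = 400.00 × 723/2336 = 123.80 V.
After B: V = 123.80 × 1797/2265 = 98.221 V.
I_load = 98.221/13.9 = 7.0663 A, so P_out = 98.221 × 7.0663 = 694.06 W.
All ideal ⇒ P_in = P_out, so I_supply = 694.06/400 = 1.74 A.

I_supply ≈ 1.74 A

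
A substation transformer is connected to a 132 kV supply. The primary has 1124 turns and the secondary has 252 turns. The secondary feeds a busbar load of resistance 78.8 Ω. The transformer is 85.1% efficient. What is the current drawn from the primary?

V_s = 132000 × 252/1124 = 29594 V.
I_s = V_s/R = 29594/78.8 = 375.56 A.
P_out = V_s I_s = 29594 × 375.56 = 1.1115×10^7 W.
P_in = P_out/η = 1.1115×10^7/0.851 = 1.3061×10^7 W.
I_p = P_in/V_p = 1.3061×10^7/132000 = 98.9 A.

I_p ≈ 98.9 A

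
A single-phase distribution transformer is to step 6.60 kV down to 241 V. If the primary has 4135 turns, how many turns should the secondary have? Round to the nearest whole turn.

N_s = 151 turns

N_s/N_p = V_s/V_p, so N_s = 4135 × 241/6600 = 151.0 ≈ 151 turns.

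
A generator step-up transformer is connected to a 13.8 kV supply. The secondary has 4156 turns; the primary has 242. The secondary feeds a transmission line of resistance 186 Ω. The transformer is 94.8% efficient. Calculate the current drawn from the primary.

I_p ≈ 23100 A

V_s = 13800 × 4156/242 = 237000 V.
I_s = V_s/R = 237000/186 = 1274.2 A.
P_out = V_s I_s = 237000 × 1274.2 = 3.0197×10^8 W.
P_in = P_out/η = 3.0197×10^8/0.948 = 3.1854×10^8 W.
I_p = P_in/V_p = 3.1854×10^8/13800 = 23100 A.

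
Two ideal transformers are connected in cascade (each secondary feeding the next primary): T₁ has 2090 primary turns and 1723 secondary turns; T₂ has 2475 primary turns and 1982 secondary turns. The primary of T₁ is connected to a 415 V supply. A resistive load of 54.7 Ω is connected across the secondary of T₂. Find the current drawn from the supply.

I_supply ≈ 3.31 A

Secondary of T₁: V = 415.00 × 1723/2090 = 342.13 V.
Secondary of T₂: V = 342.13 × 1982/2475 = 273.98 V.
I_load = 273.98/54.7 = 5.0087 A, so P_out = 273.98 × 5.0087 = 1372.3 W.
All ideal ⇒ P_in = P_out, so I_supply = 1372.3/415 = 3.31 A.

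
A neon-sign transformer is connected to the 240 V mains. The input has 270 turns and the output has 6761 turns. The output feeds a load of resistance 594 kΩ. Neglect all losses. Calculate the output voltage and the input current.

V_out = V_in × N_out/N_in = 240 × 6761/270 = 6009.8 V.
I_out = V_out/R = 6009.8/594000 = 0.010117 A.
I_in = I_out × N_out/N_in = 0.010117 × 6761/270 = 0.253 A.

V_out ≈ 6010 V, I_in ≈ 0.253 A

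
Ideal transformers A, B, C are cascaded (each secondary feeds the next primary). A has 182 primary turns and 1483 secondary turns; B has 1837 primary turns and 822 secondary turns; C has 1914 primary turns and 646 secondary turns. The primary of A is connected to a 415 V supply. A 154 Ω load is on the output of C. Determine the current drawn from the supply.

I_supply ≈ 4.08 A

After A: V = 415.00 × 1483/182 = 3381.6 V.
After B: V = 3381.6 × 822/1837 = 1513.1 V.
After C: V = 1513.1 × 646/1914 = 510.71 V.
I_load = 510.71/154 = 3.3163 A, so P_out = 510.71 × 3.3163 = 1693.6 W.
All ideal ⇒ P_in = P_out, so I_supply = 1693.6/415 = 4.08 A.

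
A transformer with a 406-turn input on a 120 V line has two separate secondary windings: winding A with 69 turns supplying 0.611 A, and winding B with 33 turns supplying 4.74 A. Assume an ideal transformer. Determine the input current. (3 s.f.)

I_in ≈ 0.489 A

V_A = 120 × 69/406 = 20.394 V; V_B = 120 × 33/406 = 9.7537 V.
P_out = V_A I_A + V_B I_B = 20.394×0.611 + 9.7537×4.74 = 12.461 + 46.233 = 58.693 W.
Ideal ⇒ P_in = P_out, so I_in = P_out/V_in = 58.693/120 = 0.489 A.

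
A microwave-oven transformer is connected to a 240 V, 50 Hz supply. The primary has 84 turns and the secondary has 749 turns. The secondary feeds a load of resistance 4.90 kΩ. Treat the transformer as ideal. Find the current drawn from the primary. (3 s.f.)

V_s = V_p × N_s/N_p = 240 × 749/84 = 2140.0 V.
I_s = V_s/R = 2140.0/4900 = 0.43673 A.
For an ideal transformer I_p N_p = I_s N_s, so I_p = 0.43673 × 749/84 = 3.89 A.

I_p ≈ 3.89 A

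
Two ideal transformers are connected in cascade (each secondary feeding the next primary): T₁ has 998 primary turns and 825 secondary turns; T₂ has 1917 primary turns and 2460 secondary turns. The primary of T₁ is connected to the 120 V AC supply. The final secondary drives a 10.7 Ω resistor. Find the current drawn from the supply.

Secondary of T₁: V = 120.00 × 825/998 = 99.198 V.
Secondary of T₂: V = 99.198 × 2460/1917 = 127.30 V.
I_load = 127.30/10.7 = 11.897 A, so P_out = 127.30 × 11.897 = 1514.4 W.
All ideal ⇒ P_in = P_out, so I_supply = 1514.4/120 = 12.6 A.

I_supply ≈ 12.6 A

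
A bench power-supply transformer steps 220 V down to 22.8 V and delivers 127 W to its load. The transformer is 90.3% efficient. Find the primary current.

P_in = P_out/η = 127/0.903 = 140.64 W.
I_p = P_in/V_p = 140.64/220 = 0.639 A.

I_p ≈ 0.639 A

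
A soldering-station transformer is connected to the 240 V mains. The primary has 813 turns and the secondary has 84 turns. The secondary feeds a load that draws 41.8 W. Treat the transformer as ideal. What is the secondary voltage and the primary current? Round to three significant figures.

V_s ≈ 24.8 V, I_p ≈ 0.174 A

V_s = V_p × N_s/N_p = 240 × 84/813 = 24.797 V.
I_s = P/V_s = 41.8/24.797 = 1.6857 A.
I_p = I_s × N_s/N_p = 1.6857 × 84/813 = 0.174 A.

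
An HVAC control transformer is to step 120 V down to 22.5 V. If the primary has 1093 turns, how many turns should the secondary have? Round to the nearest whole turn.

N_s/N_p = V_s/V_p, so N_s = 1093 × 22.5/120 = 204.9 ≈ 205 turns.

N_s = 205 turns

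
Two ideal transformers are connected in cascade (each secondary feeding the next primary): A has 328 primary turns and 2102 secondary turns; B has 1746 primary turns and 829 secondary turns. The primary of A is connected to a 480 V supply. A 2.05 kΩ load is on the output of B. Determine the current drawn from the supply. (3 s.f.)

After A: V = 480.00 × 2102/328 = 3076.1 V.
After B: V = 3076.1 × 829/1746 = 1460.5 V.
I_load = 1460.5/2050 = 0.71245 A, so P_out = 1460.5 × 0.71245 = 1040.6 W.
All ideal ⇒ P_in = P_out, so I_supply = 1040.6/480 = 2.17 A.

I_supply ≈ 2.17 A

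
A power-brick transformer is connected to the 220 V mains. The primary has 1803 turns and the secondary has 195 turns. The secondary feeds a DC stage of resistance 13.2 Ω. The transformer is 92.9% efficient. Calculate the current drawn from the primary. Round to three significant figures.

V_s = 220 × 195/1803 = 23.794 V.
I_s = V_s/R = 23.794/13.2 = 1.8026 A.
P_out = V_s I_s = 23.794 × 1.8026 = 42.889 W.
P_in = P_out/η = 42.889/0.929 = 46.167 W.
I_p = P_in/V_p = 46.167/220 = 0.210 A.

I_p ≈ 0.210 A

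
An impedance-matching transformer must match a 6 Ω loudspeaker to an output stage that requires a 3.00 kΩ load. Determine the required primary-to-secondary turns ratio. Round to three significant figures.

N_p/N_s ≈ 22.4

Z_p/Z_s = (N_p/N_s)², so N_p/N_s = √(3000/6) = √500 = 22.4.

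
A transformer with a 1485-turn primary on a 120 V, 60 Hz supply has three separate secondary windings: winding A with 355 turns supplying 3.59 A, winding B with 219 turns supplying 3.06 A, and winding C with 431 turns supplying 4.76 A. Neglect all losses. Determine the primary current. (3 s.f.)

V_A = 120 × 355/1485 = 28.687 V; V_B = 120 × 219/1485 = 17.697 V; V_C = 120 × 431/1485 = 34.828 V.
P_out = V_A I_A + V_B I_B + V_C I_C = 28.687×3.59 + 17.697×3.06 + 34.828×4.76 = 102.99 + 54.153 + 165.78 = 322.92 W.
Ideal ⇒ P_in = P_out, so I_p = P_out/V_p = 322.92/120 = 2.69 A.

I_p ≈ 2.69 A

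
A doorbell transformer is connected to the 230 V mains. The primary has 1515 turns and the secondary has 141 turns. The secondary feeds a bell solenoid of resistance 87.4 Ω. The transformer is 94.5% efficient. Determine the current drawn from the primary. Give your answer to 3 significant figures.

I_p ≈ 0.0241 A

V_s = 230 × 141/1515 = 21.406 V.
I_s = V_s/R = 21.406/87.4 = 0.24492 A.
P_out = V_s I_s = 21.406 × 0.24492 = 5.2427 W.
P_in = P_out/η = 5.2427/0.945 = 5.5479 W.
I_p = P_in/V_p = 5.5479/230 = 0.0241 A.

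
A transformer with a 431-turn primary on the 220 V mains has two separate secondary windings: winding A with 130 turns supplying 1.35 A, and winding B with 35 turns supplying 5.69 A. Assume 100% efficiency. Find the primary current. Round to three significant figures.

I_p ≈ 0.869 A

V_A = 220 × 130/431 = 66.357 V; V_B = 220 × 35/431 = 17.865 V.
P_out = V_A I_A + V_B I_B = 66.357×1.35 + 17.865×5.69 = 89.582 + 101.65 = 191.24 W.
Ideal ⇒ P_in = P_out, so I_p = P_out/V_p = 191.24/220 = 0.869 A.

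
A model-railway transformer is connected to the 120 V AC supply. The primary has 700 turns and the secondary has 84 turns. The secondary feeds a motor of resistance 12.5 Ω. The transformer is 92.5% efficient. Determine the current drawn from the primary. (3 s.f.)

V_s = 120 × 84/700 = 14.400 V.
I_s = V_s/R = 14.400/12.5 = 1.1520 A.
P_out = V_s I_s = 14.400 × 1.1520 = 16.589 W.
P_in = P_out/η = 16.589/0.925 = 17.934 W.
I_p = P_in/V_p = 17.934/120 = 0.149 A.

I_p ≈ 0.149 A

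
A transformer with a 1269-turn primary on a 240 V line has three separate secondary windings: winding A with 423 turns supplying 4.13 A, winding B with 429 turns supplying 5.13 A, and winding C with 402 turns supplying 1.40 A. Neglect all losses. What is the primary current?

V_A = 240 × 423/1269 = 80.000 V; V_B = 240 × 429/1269 = 81.135 V; V_C = 240 × 402/1269 = 76.028 V.
P_out = V_A I_A + V_B I_B + V_C I_C = 80.000×4.13 + 81.135×5.13 + 76.028×1.40 = 330.40 + 416.22 + 106.44 = 853.06 W.
Ideal ⇒ P_in = P_out, so I_p = P_out/V_p = 853.06/240 = 3.55 A.

I_p ≈ 3.55 A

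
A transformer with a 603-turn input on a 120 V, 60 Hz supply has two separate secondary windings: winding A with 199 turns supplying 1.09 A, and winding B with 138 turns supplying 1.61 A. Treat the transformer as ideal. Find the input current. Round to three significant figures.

V_A = 120 × 199/603 = 39.602 V; V_B = 120 × 138/603 = 27.463 V.
P_out = V_A I_A + V_B I_B = 39.602×1.09 + 27.463×1.61 = 43.166 + 44.215 = 87.381 W.
Ideal ⇒ P_in = P_out, so I_in = P_out/V_in = 87.381/120 = 0.728 A.

I_in ≈ 0.728 A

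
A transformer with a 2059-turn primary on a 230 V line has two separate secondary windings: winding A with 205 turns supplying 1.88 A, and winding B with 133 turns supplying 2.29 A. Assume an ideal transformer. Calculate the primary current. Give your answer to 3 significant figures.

I_p ≈ 0.335 A

V_A = 230 × 205/2059 = 22.899 V; V_B = 230 × 133/2059 = 14.857 V.
P_out = V_A I_A + V_B I_B = 22.899×1.88 + 14.857×2.29 = 43.051 + 34.022 = 77.073 W.
Ideal ⇒ P_in = P_out, so I_p = P_out/V_p = 77.073/230 = 0.335 A.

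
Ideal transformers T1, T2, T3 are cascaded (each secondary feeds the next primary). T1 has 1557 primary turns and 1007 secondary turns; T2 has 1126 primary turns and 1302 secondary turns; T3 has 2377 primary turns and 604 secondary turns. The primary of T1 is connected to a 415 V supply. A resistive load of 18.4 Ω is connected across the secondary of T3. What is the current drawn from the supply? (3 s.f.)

I_supply ≈ 0.814 A

Secondary of T1: V = 415.00 × 1007/1557 = 268.40 V.
Secondary of T2: V = 268.40 × 1302/1126 = 310.36 V.
Secondary of T3: V = 310.36 × 604/2377 = 78.862 V.
I_load = 78.862/18.4 = 4.2860 A, so P_out = 78.862 × 4.2860 = 338.00 W.
All ideal ⇒ P_in = P_out, so I_supply = 338.00/415 = 0.814 A.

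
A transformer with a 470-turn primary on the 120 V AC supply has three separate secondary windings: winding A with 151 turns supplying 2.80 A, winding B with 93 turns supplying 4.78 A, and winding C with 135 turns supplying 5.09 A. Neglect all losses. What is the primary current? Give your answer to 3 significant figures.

V_A = 120 × 151/470 = 38.553 V; V_B = 120 × 93/470 = 23.745 V; V_C = 120 × 135/470 = 34.468 V.
P_out = V_A I_A + V_B I_B + V_C I_C = 38.553×2.80 + 23.745×4.78 + 34.468×5.09 = 107.95 + 113.50 + 175.44 = 396.89 W.
Ideal ⇒ P_in = P_out, so I_p = P_out/V_p = 396.89/120 = 3.31 A.

I_p ≈ 3.31 A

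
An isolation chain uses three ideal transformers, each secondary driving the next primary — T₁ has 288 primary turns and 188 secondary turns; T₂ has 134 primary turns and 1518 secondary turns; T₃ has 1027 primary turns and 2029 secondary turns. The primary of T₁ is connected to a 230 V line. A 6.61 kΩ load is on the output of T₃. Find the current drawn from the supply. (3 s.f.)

Secondary of T₁: V = 230.00 × 188/288 = 150.14 V.
Secondary of T₂: V = 150.14 × 1518/134 = 1700.8 V.
Secondary of T₃: V = 1700.8 × 2029/1027 = 3360.3 V.
I_load = 3360.3/6610 = 0.50836 A, so P_out = 3360.3 × 0.50836 = 1708.2 W.
All ideal ⇒ P_in = P_out, so I_supply = 1708.2/230 = 7.43 A.

I_supply ≈ 7.43 A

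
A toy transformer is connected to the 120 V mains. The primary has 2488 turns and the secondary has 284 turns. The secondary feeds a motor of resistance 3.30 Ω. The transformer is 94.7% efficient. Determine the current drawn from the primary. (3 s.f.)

V_s = 120 × 284/2488 = 13.698 V.
I_s = V_s/R = 13.698/3.30 = 4.1508 A.
P_out = V_s I_s = 13.698 × 4.1508 = 56.857 W.
P_in = P_out/η = 56.857/0.947 = 60.039 W.
I_p = P_in/V_p = 60.039/120 = 0.500 A.

I_p ≈ 0.500 A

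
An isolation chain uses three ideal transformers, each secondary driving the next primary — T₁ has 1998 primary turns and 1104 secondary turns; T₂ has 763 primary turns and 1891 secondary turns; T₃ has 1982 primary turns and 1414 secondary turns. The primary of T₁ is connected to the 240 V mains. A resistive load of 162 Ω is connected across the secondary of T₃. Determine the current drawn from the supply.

I_supply ≈ 1.41 A

Secondary of T₁: V = 240.00 × 1104/1998 = 132.61 V.
Secondary of T₂: V = 132.61 × 1891/763 = 328.66 V.
Secondary of T₃: V = 328.66 × 1414/1982 = 234.48 V.
I_load = 234.48/162 = 1.4474 A, so P_out = 234.48 × 1.4474 = 339.38 W.
All ideal ⇒ P_in = P_out, so I_supply = 339.38/240 = 1.41 A.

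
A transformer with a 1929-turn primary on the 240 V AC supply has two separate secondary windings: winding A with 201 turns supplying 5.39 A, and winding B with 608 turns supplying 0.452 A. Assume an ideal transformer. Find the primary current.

V_A = 240 × 201/1929 = 25.008 V; V_B = 240 × 608/1929 = 75.645 V.
P_out = V_A I_A + V_B I_B = 25.008×5.39 + 75.645×0.452 = 134.79 + 34.192 = 168.98 W.
Ideal ⇒ P_in = P_out, so I_p = P_out/V_p = 168.98/240 = 0.704 A.

I_p ≈ 0.704 A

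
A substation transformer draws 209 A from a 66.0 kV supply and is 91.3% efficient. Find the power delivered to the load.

P_out ≈ 1.26×10^7 W

P_in = V_p I_p = 66000 × 209 = 1.3794×10^7 W.
P_out = η P_in = 0.913 × 1.3794×10^7 = 1.26×10^7 W.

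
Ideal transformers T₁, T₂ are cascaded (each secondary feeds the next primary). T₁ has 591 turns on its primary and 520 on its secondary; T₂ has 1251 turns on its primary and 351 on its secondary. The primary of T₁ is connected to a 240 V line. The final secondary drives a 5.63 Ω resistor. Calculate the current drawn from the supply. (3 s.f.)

Secondary of T₁: V = 240.00 × 520/591 = 211.17 V.
Secondary of T₂: V = 211.17 × 351/1251 = 59.248 V.
I_load = 59.248/5.63 = 10.524 A, so P_out = 59.248 × 10.524 = 623.51 W.
All ideal ⇒ P_in = P_out, so I_supply = 623.51/240 = 2.60 A.

I_supply ≈ 2.60 A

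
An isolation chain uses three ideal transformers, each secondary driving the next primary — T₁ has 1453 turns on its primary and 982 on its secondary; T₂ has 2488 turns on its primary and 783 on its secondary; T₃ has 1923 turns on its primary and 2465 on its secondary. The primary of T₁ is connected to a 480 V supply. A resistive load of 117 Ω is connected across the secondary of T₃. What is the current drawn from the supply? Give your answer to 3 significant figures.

Secondary of T₁: V = 480.00 × 982/1453 = 324.40 V.
Secondary of T₂: V = 324.40 × 783/2488 = 102.09 V.
Secondary of T₃: V = 102.09 × 2465/1923 = 130.87 V.
I_load = 130.87/117 = 1.1185 A, so P_out = 130.87 × 1.1185 = 146.38 W.
All ideal ⇒ P_in = P_out, so I_supply = 146.38/480 = 0.305 A.

I_supply ≈ 0.305 A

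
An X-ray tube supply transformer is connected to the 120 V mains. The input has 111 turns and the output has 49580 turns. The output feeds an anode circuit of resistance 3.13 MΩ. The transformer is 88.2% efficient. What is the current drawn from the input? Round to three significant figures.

V_out = 120 × 49580/111 = 53600 V.
I_out = V_out/R = 53600/(3.13×10^6) = 0.017125 A.
P_out = V_out I_out = 53600 × 0.017125 = 917.88 W.
P_in = P_out/η = 917.88/0.882 = 1040.7 W.
I_in = P_in/V_in = 1040.7/120 = 8.67 A.

I_in ≈ 8.67 A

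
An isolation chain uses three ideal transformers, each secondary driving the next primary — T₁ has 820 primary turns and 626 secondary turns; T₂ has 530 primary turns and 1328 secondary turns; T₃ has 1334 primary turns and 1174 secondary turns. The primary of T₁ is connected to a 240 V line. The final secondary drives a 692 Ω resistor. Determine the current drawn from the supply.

Secondary of T₁: V = 240.00 × 626/820 = 183.22 V.
Secondary of T₂: V = 183.22 × 1328/530 = 459.09 V.
Secondary of T₃: V = 459.09 × 1174/1334 = 404.02 V.
I_load = 404.02/692 = 0.58385 A, so P_out = 404.02 × 0.58385 = 235.89 W.
All ideal ⇒ P_in = P_out, so I_supply = 235.89/240 = 0.983 A.

I_supply ≈ 0.983 A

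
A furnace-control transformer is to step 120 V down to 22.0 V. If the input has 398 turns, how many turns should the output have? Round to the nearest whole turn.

N_out/N_in = V_out/V_in, so N_out = 398 × 22.0/120 = 73.0 ≈ 73 turns.

N_out = 73 turns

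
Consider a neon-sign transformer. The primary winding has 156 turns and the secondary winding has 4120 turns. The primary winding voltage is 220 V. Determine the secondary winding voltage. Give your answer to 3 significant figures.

V_s/V_p = N_s/N_p, so V_s = 220 × 4120/156 = 5810 V.

V_s ≈ 5810 V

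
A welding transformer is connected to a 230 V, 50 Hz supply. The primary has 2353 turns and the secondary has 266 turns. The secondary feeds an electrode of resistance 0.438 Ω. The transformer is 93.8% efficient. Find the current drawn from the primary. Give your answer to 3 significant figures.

I_p ≈ 7.15 A

V_s = 230 × 266/2353 = 26.001 V.
I_s = V_s/R = 26.001/0.438 = 59.363 A.
P_out = V_s I_s = 26.001 × 59.363 = 1543.5 W.
P_in = P_out/η = 1543.5/0.938 = 1645.5 W.
I_p = P_in/V_p = 1645.5/230 = 7.15 A.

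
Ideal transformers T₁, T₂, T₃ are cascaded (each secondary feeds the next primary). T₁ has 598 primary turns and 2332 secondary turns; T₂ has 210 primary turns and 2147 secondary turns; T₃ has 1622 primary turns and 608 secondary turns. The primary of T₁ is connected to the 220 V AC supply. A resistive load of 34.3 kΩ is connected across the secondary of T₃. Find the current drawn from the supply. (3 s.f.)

I_supply ≈ 1.43 A

Secondary of T₁: V = 220.00 × 2332/598 = 857.93 V.
Secondary of T₂: V = 857.93 × 2147/210 = 8771.3 V.
Secondary of T₃: V = 8771.3 × 608/1622 = 3287.9 V.
I_load = 3287.9/34300 = 0.095856 A, so P_out = 3287.9 × 0.095856 = 315.16 W.
All ideal ⇒ P_in = P_out, so I_supply = 315.16/220 = 1.43 A.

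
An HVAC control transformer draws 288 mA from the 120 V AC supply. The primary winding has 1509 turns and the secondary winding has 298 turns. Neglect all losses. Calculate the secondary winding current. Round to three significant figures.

I_s ≈ 1.46 A

I_s/I_p = N_p/N_s, so I_s = 0.288 × 1509/298 = 1.46 A.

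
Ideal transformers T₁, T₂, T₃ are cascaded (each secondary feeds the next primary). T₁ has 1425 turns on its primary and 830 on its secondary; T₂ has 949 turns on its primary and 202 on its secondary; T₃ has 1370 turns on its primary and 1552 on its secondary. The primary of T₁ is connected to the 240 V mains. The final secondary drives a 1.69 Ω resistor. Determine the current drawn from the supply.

I_supply ≈ 2.80 A

After T₁: V = 240.00 × 830/1425 = 139.79 V.
After T₂: V = 139.79 × 202/949 = 29.755 V.
After T₃: V = 29.755 × 1552/1370 = 33.708 V.
I_load = 33.708/1.69 = 19.945 A, so P_out = 33.708 × 19.945 = 672.32 W.
All ideal ⇒ P_in = P_out, so I_supply = 672.32/240 = 2.80 A.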